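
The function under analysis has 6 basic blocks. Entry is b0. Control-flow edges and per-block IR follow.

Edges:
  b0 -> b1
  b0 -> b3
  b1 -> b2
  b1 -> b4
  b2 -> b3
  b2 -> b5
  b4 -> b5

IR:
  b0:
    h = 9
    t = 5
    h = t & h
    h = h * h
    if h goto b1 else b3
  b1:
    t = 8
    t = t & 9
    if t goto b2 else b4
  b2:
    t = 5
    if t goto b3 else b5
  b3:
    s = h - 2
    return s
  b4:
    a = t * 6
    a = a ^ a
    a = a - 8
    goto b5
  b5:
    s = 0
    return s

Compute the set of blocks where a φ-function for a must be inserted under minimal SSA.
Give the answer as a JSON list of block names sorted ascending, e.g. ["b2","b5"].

Answer: ["b5"]

Analysis:
idom tree: b1←b0 b2←b1 b3←b0 b4←b1 b5←b1
Dom at joins:
  b3: preds {b0,b2}: {b0} ∩ {b0,b1,b2} = {b0}; idom=b0
  b5: preds {b2,b4}: {b0,b1,b2} ∩ {b0,b1,b4} = {b0,b1}; idom=b1

Frontier:
  join b3 pred b0: · stop@b0
  join b3 pred b2: b2→b1 stop@b0
  join b5 pred b2: b2 stop@b1
  join b5 pred b4: b4 stop@b1
  b0: DF=∅
  b1: DF={b3}
  b2: DF={b3,b5}
  b3: DF=∅
  b4: DF={b5}
  b5: DF=∅

φ for a: defs {b4}
  DF⁺ = {b5}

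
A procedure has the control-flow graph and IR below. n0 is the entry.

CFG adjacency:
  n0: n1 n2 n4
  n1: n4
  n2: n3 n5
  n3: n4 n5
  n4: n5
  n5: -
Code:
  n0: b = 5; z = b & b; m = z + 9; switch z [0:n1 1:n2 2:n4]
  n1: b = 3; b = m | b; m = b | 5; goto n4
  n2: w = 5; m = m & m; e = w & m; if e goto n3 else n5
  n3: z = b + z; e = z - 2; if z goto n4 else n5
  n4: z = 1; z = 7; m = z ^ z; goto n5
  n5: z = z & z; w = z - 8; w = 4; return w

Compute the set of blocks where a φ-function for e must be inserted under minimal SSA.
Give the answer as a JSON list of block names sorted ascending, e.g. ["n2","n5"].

Answer: ["n4", "n5"]

Derivation:
idom tree: n1←n0 n2←n0 n3←n2 n4←n0 n5←n0
Dom∩ at merges:
  n4: preds {n0,n1,n3}: {n0} ∩ {n0,n1} ∩ {n0,n2,n3} = {n0}; idom=n0
  n5: preds {n2,n3,n4}: {n0,n2} ∩ {n0,n2,n3} ∩ {n0,n4} = {n0}; idom=n0

DF walk-up:
  join n4 pred n0: · stop@n0
  join n4 pred n1: n1 stop@n0
  join n4 pred n3: n3→n2 stop@n0
  join n5 pred n2: n2 stop@n0
  join n5 pred n3: n3→n2 stop@n0
  join n5 pred n4: n4 stop@n0
  DF(n0)=∅
  DF(n1)={n4}
  DF(n2)={n4,n5}
  DF(n3)={n4,n5}
  DF(n4)={n5}
  DF(n5)=∅

φ for e: defs {n2,n3}
  DF⁺ = {n4,n5}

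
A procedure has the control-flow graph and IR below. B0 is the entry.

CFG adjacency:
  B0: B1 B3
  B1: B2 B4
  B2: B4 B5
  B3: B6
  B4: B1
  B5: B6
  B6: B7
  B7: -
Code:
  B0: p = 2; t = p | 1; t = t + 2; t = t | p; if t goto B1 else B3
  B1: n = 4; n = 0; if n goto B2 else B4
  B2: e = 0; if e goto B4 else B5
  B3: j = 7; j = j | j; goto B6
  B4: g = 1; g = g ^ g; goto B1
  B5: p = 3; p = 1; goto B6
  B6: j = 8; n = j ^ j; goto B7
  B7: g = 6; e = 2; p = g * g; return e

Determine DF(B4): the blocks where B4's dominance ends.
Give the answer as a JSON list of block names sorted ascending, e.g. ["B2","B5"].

Answer: ["B1"]

Working:
idom tree: B1←B0 B2←B1 B3←B0 B4←B1 B5←B2 B6←B0 B7←B6
Dom at joins:
  B1: preds {B0,B4}: {B0} ∩ {B0,B1,B4} = {B0}; idom=B0
  B4: preds {B1,B2}: {B0,B1} ∩ {B0,B1,B2} = {B0,B1}; idom=B1
  B6: preds {B3,B5}: {B0,B3} ∩ {B0,B1,B2,B5} = {B0}; idom=B0

DF derivation:
  B1←B0: walk · to B0
  B1←B4: walk B4→B1 to B0
  B4←B1: walk · to B1
  B4←B2: walk B2 to B1
  B6←B3: walk B3 to B0
  B6←B5: walk B5→B2→B1 to B0
  DF(B0)=∅
  DF(B1)={B1,B6}
  DF(B2)={B4,B6}
  DF(B3)={B6}
  DF(B4)={B1}
  DF(B5)={B6}
  DF(B6)=∅
  DF(B7)=∅

DF(B4) = ["B1"]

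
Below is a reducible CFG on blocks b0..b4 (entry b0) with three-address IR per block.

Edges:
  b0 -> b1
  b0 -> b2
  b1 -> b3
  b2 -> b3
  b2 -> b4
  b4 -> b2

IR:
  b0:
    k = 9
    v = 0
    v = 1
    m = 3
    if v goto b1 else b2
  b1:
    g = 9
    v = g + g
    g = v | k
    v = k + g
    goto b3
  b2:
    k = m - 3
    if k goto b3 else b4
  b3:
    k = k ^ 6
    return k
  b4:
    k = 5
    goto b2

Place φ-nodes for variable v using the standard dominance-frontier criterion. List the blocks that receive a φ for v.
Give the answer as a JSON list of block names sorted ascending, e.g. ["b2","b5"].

Answer: ["b3"]

Working:
idom tree: b1←b0 b2←b0 b3←b0 b4←b2
Join-block Dom:
  b2: preds {b0,b4}: {b0} ∩ {b0,b2,b4} = {b0}; idom=b0
  b3: preds {b1,b2}: {b0,b1} ∩ {b0,b2} = {b0}; idom=b0

DF walk-up:
  b2←b0: walk · to b0
  b2←b4: walk b4→b2 to b0
  b3←b1: walk b1 to b0
  b3←b2: walk b2 to b0
  b0: DF=∅
  b1: DF={b3}
  b2: DF={b2,b3}
  b3: DF=∅
  b4: DF={b2}

φ for v: defs {b0,b1}
  DF⁺ = {b3}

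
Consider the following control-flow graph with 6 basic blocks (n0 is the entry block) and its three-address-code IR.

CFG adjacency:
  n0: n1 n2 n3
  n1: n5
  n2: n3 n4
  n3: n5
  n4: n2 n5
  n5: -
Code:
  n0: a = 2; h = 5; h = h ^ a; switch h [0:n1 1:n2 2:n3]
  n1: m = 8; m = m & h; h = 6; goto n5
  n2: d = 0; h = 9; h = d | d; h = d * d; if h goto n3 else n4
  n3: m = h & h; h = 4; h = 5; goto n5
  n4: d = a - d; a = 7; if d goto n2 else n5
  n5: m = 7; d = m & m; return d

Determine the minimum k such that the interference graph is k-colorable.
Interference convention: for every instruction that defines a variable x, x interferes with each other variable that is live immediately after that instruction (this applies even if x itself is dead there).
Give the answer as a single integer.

Per-block:
  n0 def {a,h} use ∅
  n1 def {h,m} use {h}
  n2 def {d,h} use ∅
  n3 def {h,m} use {h}
  n4 def {a,d} use {a,d}
  n5 def {d,m} use ∅

Backward fixpoint:
  n0 li=∅ lo={a,h}
  n1 li={h} lo=∅
  n2 li={a} lo={a,d,h}
  n3 li={h} lo=∅
  n4 li={a,d} lo={a}
  n5 li=∅ lo=∅

Conflict graph:
  a: {d,h}
  d: {a,h}
  h: {a,d,m}
  m: {h}

Colouring:
  clique {a,d,h} ⇒ need ≥ 3
  assign a→r1 d→r2 h→r0 m→r1 — no edge inside a register ⇒ χ ≤ 3
  χ = 3

Answer: 3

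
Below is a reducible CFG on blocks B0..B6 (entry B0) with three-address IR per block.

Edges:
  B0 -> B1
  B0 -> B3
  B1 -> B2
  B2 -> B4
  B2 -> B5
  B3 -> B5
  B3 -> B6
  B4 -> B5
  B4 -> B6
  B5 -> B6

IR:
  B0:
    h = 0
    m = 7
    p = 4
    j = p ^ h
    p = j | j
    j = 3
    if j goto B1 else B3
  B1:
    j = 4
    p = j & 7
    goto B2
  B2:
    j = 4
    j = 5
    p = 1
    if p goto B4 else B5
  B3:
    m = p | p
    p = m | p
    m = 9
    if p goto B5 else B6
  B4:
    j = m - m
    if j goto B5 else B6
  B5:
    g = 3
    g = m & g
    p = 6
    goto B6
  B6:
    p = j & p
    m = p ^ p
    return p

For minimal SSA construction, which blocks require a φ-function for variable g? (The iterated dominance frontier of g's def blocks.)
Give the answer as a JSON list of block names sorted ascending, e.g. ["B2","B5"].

Answer: ["B6"]

Analysis:
idom tree: B1←B0 B2←B1 B3←B0 B4←B2 B5←B0 B6←B0
Dom∩ at merges:
  B5: preds {B2,B3,B4}: {B0,B1,B2} ∩ {B0,B3} ∩ {B0,B1,B2,B4} = {B0}; idom=B0
  B6: preds {B3,B4,B5}: {B0,B3} ∩ {B0,B1,B2,B4} ∩ {B0,B5} = {B0}; idom=B0

Frontier:
  join B5 pred B2: B2→B1 stop@B0
  join B5 pred B3: B3 stop@B0
  join B5 pred B4: B4→B2→B1 stop@B0
  join B6 pred B3: B3 stop@B0
  join B6 pred B4: B4→B2→B1 stop@B0
  join B6 pred B5: B5 stop@B0
  DF(B0)=∅
  DF(B1)={B5,B6}
  DF(B2)={B5,B6}
  DF(B3)={B5,B6}
  DF(B4)={B5,B6}
  DF(B5)={B6}
  DF(B6)=∅

φ for g: defs {B5}
  DF⁺ = {B6}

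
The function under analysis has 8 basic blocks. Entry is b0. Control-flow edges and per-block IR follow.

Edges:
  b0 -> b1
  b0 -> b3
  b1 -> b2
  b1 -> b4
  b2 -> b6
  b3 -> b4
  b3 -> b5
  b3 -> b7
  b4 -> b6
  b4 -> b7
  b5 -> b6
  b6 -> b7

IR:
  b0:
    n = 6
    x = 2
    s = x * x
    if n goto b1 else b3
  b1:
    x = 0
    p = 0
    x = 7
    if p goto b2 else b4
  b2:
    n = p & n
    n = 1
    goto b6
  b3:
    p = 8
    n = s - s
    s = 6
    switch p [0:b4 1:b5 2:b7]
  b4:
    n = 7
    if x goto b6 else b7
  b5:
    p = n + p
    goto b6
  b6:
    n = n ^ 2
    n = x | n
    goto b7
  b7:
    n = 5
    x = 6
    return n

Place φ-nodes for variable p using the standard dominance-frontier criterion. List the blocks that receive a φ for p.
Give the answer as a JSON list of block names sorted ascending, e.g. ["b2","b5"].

idom tree: b1←b0 b2←b1 b3←b0 b4←b0 b5←b3 b6←b0 b7←b0
Join-block Dom:
  b4: preds {b1,b3}: {b0,b1} ∩ {b0,b3} = {b0}; idom=b0
  b6: preds {b2,b4,b5}: {b0,b1,b2} ∩ {b0,b4} ∩ {b0,b3,b5} = {b0}; idom=b0
  b7: preds {b3,b4,b6}: {b0,b3} ∩ {b0,b4} ∩ {b0,b6} = {b0}; idom=b0

DF walk-up:
  join b4 pred b1: b1 stop@b0
  join b4 pred b3: b3 stop@b0
  join b6 pred b2: b2→b1 stop@b0
  join b6 pred b4: b4 stop@b0
  join b6 pred b5: b5→b3 stop@b0
  join b7 pred b3: b3 stop@b0
  join b7 pred b4: b4 stop@b0
  join b7 pred b6: b6 stop@b0
  b0: DF=∅
  b1: DF={b4,b6}
  b2: DF={b6}
  b3: DF={b4,b6,b7}
  b4: DF={b6,b7}
  b5: DF={b6}
  b6: DF={b7}
  b7: DF=∅

φ for p: defs {b1,b3,b5}
  DF⁺ = {b4,b6,b7}

Answer: ["b4", "b6", "b7"]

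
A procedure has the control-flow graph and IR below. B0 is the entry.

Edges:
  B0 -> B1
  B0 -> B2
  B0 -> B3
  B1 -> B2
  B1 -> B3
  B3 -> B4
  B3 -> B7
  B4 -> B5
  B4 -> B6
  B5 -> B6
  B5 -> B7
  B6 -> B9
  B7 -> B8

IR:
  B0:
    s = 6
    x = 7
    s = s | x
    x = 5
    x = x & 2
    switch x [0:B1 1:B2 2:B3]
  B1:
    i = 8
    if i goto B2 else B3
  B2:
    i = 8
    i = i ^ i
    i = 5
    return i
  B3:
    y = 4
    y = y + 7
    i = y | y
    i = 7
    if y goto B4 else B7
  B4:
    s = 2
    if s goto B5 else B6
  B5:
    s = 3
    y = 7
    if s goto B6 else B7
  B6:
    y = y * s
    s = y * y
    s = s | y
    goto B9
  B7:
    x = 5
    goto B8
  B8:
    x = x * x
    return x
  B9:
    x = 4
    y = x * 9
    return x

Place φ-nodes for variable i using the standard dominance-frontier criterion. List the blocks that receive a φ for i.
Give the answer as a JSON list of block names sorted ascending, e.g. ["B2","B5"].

Answer: ["B2", "B3"]

Working:
idom tree: B1←B0 B2←B0 B3←B0 B4←B3 B5←B4 B6←B4 B7←B3 B8←B7 B9←B6
Join-block Dom:
  B2: preds {B0,B1}: {B0} ∩ {B0,B1} = {B0}; idom=B0
  B3: preds {B0,B1}: {B0} ∩ {B0,B1} = {B0}; idom=B0
  B6: preds {B4,B5}: {B0,B3,B4} ∩ {B0,B3,B4,B5} = {B0,B3,B4}; idom=B4
  B7: preds {B3,B5}: {B0,B3} ∩ {B0,B3,B4,B5} = {B0,B3}; idom=B3

Frontier:
  B2←B0: walk · to B0
  B2←B1: walk B1 to B0
  B3←B0: walk · to B0
  B3←B1: walk B1 to B0
  B6←B4: walk · to B4
  B6←B5: walk B5 to B4
  B7←B3: walk · to B3
  B7←B5: walk B5→B4 to B3
  B0: DF=∅
  B1: DF={B2,B3}
  B2: DF=∅
  B3: DF=∅
  B4: DF={B7}
  B5: DF={B6,B7}
  B6: DF=∅
  B7: DF=∅
  B8: DF=∅
  B9: DF=∅

φ for i: defs {B1,B2,B3}
  DF⁺ = {B2,B3}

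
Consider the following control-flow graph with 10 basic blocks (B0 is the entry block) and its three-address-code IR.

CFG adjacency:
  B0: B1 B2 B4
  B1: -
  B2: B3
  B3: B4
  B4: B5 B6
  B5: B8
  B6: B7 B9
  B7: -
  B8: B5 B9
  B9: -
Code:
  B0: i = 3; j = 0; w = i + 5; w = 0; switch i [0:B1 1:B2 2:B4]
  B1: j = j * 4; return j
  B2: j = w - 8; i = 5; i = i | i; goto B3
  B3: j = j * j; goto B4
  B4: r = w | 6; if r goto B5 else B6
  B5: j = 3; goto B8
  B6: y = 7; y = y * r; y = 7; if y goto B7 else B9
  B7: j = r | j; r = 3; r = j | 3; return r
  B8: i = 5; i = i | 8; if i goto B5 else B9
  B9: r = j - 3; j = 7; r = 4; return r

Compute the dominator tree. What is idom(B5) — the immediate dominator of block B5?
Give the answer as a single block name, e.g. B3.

Answer: B4

Working:
idom tree: B1←B0 B2←B0 B3←B2 B4←B0 B5←B4 B6←B4 B7←B6 B8←B5 B9←B4
Join-block Dom:
  B4: preds {B0,B3}: {B0} ∩ {B0,B2,B3} = {B0}; idom=B0
  B5: preds {B4,B8}: {B0,B4} ∩ {B0,B4,B5,B8} = {B0,B4}; idom=B4
  B9: preds {B6,B8}: {B0,B4,B6} ∩ {B0,B4,B5,B8} = {B0,B4}; idom=B4

idom(B5) = B4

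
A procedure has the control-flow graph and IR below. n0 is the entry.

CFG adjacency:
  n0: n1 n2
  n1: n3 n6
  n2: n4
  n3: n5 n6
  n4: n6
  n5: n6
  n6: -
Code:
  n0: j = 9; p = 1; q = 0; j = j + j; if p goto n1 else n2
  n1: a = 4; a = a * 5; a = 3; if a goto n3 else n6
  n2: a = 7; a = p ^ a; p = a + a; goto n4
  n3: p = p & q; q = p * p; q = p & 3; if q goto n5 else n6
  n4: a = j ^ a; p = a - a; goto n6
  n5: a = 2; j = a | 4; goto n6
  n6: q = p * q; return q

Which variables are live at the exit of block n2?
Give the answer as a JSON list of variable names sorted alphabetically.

Answer: ["a", "j", "q"]

Derivation:
def/use:
  n0: def={j,p,q} ue=∅
  n1: def={a} ue=∅
  n2: def={a,p} ue={p}
  n3: def={p,q} ue={p,q}
  n4: def={a,p} ue={a,j}
  n5: def={a,j} ue=∅
  n6: def={q} ue={p,q}

Liveness:
  n0 li=∅ lo={j,p,q}
  n1 li={p,q} lo={p,q}
  n2 li={j,p,q} lo={a,j,q}
  n3 li={p,q} lo={p,q}
  n4 li={a,j,q} lo={p,q}
  n5 li={p,q} lo={p,q}
  n6 li={p,q} lo=∅

live-out(n2) = ["a", "j", "q"]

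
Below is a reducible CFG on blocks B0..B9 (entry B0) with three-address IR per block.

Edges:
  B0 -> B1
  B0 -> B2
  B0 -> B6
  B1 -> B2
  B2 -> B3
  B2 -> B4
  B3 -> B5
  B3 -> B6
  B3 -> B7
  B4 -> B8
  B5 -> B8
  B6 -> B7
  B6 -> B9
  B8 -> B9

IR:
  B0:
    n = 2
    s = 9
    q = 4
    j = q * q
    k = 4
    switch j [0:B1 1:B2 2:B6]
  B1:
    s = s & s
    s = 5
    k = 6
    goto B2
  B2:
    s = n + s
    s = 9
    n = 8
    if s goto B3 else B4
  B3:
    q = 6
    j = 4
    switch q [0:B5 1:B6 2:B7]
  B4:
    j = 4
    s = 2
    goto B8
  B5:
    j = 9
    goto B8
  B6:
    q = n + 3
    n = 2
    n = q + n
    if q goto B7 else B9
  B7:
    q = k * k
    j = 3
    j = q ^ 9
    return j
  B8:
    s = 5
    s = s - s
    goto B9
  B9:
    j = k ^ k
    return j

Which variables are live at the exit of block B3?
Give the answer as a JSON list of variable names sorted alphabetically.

Block summaries:
  B0: {j,k,n,q,s} / ∅
  B1: {k,s} / {s}
  B2: {n,s} / {n,s}
  B3: {j,q} / ∅
  B4: {j,s} / ∅
  B5: {j} / ∅
  B6: {n,q} / {n}
  B7: {j,q} / {k}
  B8: {s} / ∅
  B9: {j} / {k}

Liveness:
  B0 li=∅ lo={k,n,s}
  B1 li={n,s} lo={k,n,s}
  B2 li={k,n,s} lo={k,n}
  B3 li={k,n} lo={k,n}
  B4 li={k} lo={k}
  B5 li={k} lo={k}
  B6 li={k,n} lo={k}
  B7 li={k} lo=∅
  B8 li={k} lo={k}
  B9 li={k} lo=∅

live-out(B3) = ["k", "n"]

Answer: ["k", "n"]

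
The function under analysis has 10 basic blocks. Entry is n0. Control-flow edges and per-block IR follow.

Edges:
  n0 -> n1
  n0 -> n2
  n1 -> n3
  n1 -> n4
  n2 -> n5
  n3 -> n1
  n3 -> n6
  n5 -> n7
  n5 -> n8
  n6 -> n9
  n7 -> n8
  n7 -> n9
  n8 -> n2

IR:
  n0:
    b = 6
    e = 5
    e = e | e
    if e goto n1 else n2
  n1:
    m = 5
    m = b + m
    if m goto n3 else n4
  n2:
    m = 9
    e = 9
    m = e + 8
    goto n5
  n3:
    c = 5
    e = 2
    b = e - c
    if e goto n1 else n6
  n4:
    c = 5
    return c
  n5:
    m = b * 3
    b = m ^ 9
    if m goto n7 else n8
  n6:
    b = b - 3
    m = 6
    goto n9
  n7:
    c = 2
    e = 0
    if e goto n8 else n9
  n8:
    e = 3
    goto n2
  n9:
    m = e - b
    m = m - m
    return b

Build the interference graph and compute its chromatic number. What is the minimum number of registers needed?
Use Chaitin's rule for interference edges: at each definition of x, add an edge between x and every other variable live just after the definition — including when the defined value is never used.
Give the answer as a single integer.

Block summaries:
  n0: def={b,e} ue=∅
  n1: def={m} ue={b}
  n2: def={e,m} ue=∅
  n3: def={b,c,e} ue=∅
  n4: def={c} ue=∅
  n5: def={b,m} ue={b}
  n6: def={b,m} ue={b}
  n7: def={c,e} ue=∅
  n8: def={e} ue=∅
  n9: def={m} ue={b,e}

Backward fixpoint:
  n0 li=∅ lo={b}
  n1 li={b} lo=∅
  n2 li={b} lo={b}
  n3 li=∅ lo={b,e}
  n4 li=∅ lo=∅
  n5 li={b} lo={b}
  n6 li={b,e} lo={b,e}
  n7 li={b} lo={b,e}
  n8 li={b} lo={b}
  n9 li={b,e} lo=∅

Interference:
  b↔{c,e,m}
  c↔{b,e}
  e↔{b,c,m}
  m↔{b,e}

Colouring:
  {b,c,e} pairwise interfere (3-clique) ⇒ χ ≥ 3
  assign b→R0 c→R2 e→R1 m→R2 — no edge inside a register ⇒ χ ≤ 3
  χ = 3

Answer: 3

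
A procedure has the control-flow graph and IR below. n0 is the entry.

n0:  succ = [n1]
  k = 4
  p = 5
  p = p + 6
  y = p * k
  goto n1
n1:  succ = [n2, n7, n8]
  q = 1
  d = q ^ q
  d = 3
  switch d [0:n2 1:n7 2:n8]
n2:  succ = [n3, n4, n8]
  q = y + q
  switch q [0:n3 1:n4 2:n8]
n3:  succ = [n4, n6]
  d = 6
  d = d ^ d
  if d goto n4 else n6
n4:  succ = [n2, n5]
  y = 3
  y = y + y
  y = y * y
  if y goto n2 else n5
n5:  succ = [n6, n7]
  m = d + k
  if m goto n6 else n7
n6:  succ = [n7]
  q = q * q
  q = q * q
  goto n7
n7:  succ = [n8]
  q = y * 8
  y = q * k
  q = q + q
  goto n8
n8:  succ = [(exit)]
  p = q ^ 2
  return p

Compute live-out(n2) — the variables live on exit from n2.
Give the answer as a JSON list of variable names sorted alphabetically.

Answer: ["d", "k", "q", "y"]

Working:
Block summaries:
  n0 def {k,p,y} use ∅
  n1 def {d,q} use ∅
  n2 def {q} use {q,y}
  n3 def {d} use ∅
  n4 def {y} use ∅
  n5 def {m} use {d,k}
  n6 def {q} use {q}
  n7 def {q,y} use {k,y}
  n8 def {p} use {q}

Live sets:
  live n0: ∅→{k,y}
  live n1: {k,y}→{d,k,q,y}
  live n2: {d,k,q,y}→{d,k,q,y}
  live n3: {k,q,y}→{d,k,q,y}
  live n4: {d,k,q}→{d,k,q,y}
  live n5: {d,k,q,y}→{k,q,y}
  live n6: {k,q,y}→{k,y}
  live n7: {k,y}→{q}
  live n8: {q}→∅

live-out(n2) = ["d", "k", "q", "y"]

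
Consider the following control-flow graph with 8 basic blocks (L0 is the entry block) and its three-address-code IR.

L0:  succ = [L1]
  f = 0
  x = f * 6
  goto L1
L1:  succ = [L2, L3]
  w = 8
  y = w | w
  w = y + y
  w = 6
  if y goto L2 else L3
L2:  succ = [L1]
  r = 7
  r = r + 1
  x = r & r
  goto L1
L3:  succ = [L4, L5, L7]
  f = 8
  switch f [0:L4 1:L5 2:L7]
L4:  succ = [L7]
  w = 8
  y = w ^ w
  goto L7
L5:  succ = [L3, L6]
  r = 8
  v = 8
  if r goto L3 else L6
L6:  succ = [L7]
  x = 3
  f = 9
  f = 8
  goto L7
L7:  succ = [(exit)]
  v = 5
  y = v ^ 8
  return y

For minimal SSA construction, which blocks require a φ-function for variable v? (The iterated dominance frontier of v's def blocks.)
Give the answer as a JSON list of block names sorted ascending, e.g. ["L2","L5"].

idom tree: L1←L0 L2←L1 L3←L1 L4←L3 L5←L3 L6←L5 L7←L3
Dom at joins:
  L1: preds {L0,L2}: {L0} ∩ {L0,L1,L2} = {L0}; idom=L0
  L3: preds {L1,L5}: {L0,L1} ∩ {L0,L1,L3,L5} = {L0,L1}; idom=L1
  L7: preds {L3,L4,L6}: {L0,L1,L3} ∩ {L0,L1,L3,L4} ∩ {L0,L1,L3,L5,L6} = {L0,L1,L3}; idom=L3

DF derivation:
  L1←L0: walk · to L0
  L1←L2: walk L2→L1 to L0
  L3←L1: walk · to L1
  L3←L5: walk L5→L3 to L1
  L7←L3: walk · to L3
  L7←L4: walk L4 to L3
  L7←L6: walk L6→L5 to L3
  DF(L0)=∅
  DF(L1)={L1}
  DF(L2)={L1}
  DF(L3)={L3}
  DF(L4)={L7}
  DF(L5)={L3,L7}
  DF(L6)={L7}
  DF(L7)=∅

φ for v: defs {L5,L7}
  DF⁺ = {L3,L7}

Answer: ["L3", "L7"]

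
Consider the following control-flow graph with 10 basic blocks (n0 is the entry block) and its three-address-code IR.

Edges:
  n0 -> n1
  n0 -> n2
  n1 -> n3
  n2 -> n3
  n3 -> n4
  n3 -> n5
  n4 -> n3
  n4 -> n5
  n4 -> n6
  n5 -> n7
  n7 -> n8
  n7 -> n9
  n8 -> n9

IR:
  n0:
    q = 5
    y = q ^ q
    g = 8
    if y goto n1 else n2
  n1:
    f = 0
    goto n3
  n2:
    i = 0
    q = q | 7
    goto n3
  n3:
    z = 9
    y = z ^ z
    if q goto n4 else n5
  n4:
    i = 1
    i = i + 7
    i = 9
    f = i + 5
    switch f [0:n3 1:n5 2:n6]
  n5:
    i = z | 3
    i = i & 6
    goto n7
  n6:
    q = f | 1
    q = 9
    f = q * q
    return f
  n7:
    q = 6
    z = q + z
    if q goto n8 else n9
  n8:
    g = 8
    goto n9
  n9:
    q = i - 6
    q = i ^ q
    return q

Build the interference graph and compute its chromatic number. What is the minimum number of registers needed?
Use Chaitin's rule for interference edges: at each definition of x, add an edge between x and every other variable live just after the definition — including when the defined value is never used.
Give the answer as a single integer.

Block summaries:
  n0: def={g,q,y} ue=∅
  n1: def={f} ue=∅
  n2: def={i,q} ue={q}
  n3: def={y,z} ue={q}
  n4: def={f,i} ue=∅
  n5: def={i} ue={z}
  n6: def={f,q} ue={f}
  n7: def={q,z} ue={z}
  n8: def={g} ue=∅
  n9: def={q} ue={i}

Backward fixpoint:
  n0 li=∅ lo={q}
  n1 li={q} lo={q}
  n2 li={q} lo={q}
  n3 li={q} lo={q,z}
  n4 li={q,z} lo={f,q,z}
  n5 li={z} lo={i,z}
  n6 li={f} lo=∅
  n7 li={i,z} lo={i}
  n8 li={i} lo={i}
  n9 li={i} lo=∅

Interference:
  f — {q,z}
  g — {i,q,y}
  i — {g,q,z}
  q — {f,g,i,y,z}
  y — {g,q,z}
  z — {f,i,q,y}

Registers:
  lower bound: {f,q,z} mutually conflict ⇒ χ ≥ 3
  3-colouring: c0={q}  c1={g,z}  c2={f,i,y}
  χ = 3

Answer: 3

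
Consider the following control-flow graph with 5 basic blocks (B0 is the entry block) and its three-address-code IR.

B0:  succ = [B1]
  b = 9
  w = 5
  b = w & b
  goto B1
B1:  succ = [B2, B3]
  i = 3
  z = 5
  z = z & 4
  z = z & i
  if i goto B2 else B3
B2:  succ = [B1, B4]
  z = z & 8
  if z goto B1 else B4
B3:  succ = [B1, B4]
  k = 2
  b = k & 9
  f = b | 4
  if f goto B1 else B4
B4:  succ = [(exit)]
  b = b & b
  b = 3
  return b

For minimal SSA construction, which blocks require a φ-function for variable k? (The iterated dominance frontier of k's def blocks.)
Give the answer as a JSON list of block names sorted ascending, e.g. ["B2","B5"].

Answer: ["B1", "B4"]

Analysis:
idom tree: B1←B0 B2←B1 B3←B1 B4←B1
Join-block Dom:
  B1: preds {B0,B2,B3}: {B0} ∩ {B0,B1,B2} ∩ {B0,B1,B3} = {B0}; idom=B0
  B4: preds {B2,B3}: {B0,B1,B2} ∩ {B0,B1,B3} = {B0,B1}; idom=B1

DF derivation:
  join B1 pred B0: · stop@B0
  join B1 pred B2: B2→B1 stop@B0
  join B1 pred B3: B3→B1 stop@B0
  join B4 pred B2: B2 stop@B1
  join B4 pred B3: B3 stop@B1
  B0 → ∅
  B1 → {B1}
  B2 → {B1,B4}
  B3 → {B1,B4}
  B4 → ∅

φ for k: defs {B3}
  DF⁺ = {B1,B4}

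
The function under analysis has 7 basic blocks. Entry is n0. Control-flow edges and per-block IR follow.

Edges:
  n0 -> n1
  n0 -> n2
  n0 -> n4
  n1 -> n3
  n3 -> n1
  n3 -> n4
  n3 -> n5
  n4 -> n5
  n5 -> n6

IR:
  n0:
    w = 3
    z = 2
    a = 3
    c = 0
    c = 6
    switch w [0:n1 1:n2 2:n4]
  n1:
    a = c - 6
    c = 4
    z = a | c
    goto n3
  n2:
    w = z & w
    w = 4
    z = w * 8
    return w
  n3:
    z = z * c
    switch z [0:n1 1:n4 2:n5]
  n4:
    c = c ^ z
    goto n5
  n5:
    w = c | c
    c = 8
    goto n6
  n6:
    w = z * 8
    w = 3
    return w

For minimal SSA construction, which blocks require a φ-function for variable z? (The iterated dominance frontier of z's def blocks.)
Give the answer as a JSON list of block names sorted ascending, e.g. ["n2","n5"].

Answer: ["n1", "n4", "n5"]

Working:
idom tree: n1←n0 n2←n0 n3←n1 n4←n0 n5←n0 n6←n5
Join-block Dom:
  n1: preds {n0,n3}: {n0} ∩ {n0,n1,n3} = {n0}; idom=n0
  n4: preds {n0,n3}: {n0} ∩ {n0,n1,n3} = {n0}; idom=n0
  n5: preds {n3,n4}: {n0,n1,n3} ∩ {n0,n4} = {n0}; idom=n0

Frontier:
  join n1 pred n0: · stop@n0
  join n1 pred n3: n3→n1 stop@n0
  join n4 pred n0: · stop@n0
  join n4 pred n3: n3→n1 stop@n0
  join n5 pred n3: n3→n1 stop@n0
  join n5 pred n4: n4 stop@n0
  n0 → ∅
  n1 → {n1,n4,n5}
  n2 → ∅
  n3 → {n1,n4,n5}
  n4 → {n5}
  n5 → ∅
  n6 → ∅

φ for z: defs {n0,n1,n2,n3}
  DF⁺ = {n1,n4,n5}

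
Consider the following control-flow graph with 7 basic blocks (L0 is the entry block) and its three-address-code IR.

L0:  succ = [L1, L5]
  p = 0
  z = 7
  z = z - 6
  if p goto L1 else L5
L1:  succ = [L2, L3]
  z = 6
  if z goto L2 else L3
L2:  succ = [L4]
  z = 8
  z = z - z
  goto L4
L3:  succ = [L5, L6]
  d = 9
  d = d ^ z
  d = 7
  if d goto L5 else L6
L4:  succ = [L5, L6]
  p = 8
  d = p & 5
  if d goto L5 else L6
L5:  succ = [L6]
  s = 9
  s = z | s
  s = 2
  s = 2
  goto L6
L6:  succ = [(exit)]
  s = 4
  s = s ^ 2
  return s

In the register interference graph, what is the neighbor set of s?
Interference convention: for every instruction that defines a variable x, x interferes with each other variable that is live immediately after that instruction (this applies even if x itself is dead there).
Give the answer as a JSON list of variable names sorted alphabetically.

Answer: ["z"]

Derivation:
Block summaries:
  L0: {p,z} / ∅
  L1: {z} / ∅
  L2: {z} / ∅
  L3: {d} / {z}
  L4: {d,p} / ∅
  L5: {s} / {z}
  L6: {s} / ∅

Backward fixpoint:
  L0: in=∅ out={z}
  L1: in=∅ out={z}
  L2: in=∅ out={z}
  L3: in={z} out={z}
  L4: in={z} out={z}
  L5: in={z} out=∅
  L6: in=∅ out=∅

Conflict graph:
  d — {z}
  p — {z}
  s — {z}
  z — {d,p,s}

N(s) = ["z"]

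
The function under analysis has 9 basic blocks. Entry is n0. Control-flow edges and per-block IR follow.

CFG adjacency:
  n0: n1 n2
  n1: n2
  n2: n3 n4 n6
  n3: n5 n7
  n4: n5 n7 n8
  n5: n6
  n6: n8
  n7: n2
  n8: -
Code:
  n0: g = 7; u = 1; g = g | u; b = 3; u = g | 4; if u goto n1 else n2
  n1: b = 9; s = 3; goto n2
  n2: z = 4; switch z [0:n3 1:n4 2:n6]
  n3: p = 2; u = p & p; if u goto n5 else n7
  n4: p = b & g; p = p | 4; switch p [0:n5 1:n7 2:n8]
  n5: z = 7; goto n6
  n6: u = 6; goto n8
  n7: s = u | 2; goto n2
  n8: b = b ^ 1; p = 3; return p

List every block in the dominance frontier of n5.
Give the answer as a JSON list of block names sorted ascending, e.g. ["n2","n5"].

Answer: ["n6"]

Working:
idom tree: n1←n0 n2←n0 n3←n2 n4←n2 n5←n2 n6←n2 n7←n2 n8←n2
Dom∩ at merges:
  n2: preds {n0,n1,n7}: {n0} ∩ {n0,n1} ∩ {n0,n2,n7} = {n0}; idom=n0
  n5: preds {n3,n4}: {n0,n2,n3} ∩ {n0,n2,n4} = {n0,n2}; idom=n2
  n6: preds {n2,n5}: {n0,n2} ∩ {n0,n2,n5} = {n0,n2}; idom=n2
  n7: preds {n3,n4}: {n0,n2,n3} ∩ {n0,n2,n4} = {n0,n2}; idom=n2
  n8: preds {n4,n6}: {n0,n2,n4} ∩ {n0,n2,n6} = {n0,n2}; idom=n2

Frontier:
  n2←n0: walk · to n0
  n2←n1: walk n1 to n0
  n2←n7: walk n7→n2 to n0
  n5←n3: walk n3 to n2
  n5←n4: walk n4 to n2
  n6←n2: walk · to n2
  n6←n5: walk n5 to n2
  n7←n3: walk n3 to n2
  n7←n4: walk n4 to n2
  n8←n4: walk n4 to n2
  n8←n6: walk n6 to n2
  n0 → ∅
  n1 → {n2}
  n2 → {n2}
  n3 → {n5,n7}
  n4 → {n5,n7,n8}
  n5 → {n6}
  n6 → {n8}
  n7 → {n2}
  n8 → ∅

DF(n5) = ["n6"]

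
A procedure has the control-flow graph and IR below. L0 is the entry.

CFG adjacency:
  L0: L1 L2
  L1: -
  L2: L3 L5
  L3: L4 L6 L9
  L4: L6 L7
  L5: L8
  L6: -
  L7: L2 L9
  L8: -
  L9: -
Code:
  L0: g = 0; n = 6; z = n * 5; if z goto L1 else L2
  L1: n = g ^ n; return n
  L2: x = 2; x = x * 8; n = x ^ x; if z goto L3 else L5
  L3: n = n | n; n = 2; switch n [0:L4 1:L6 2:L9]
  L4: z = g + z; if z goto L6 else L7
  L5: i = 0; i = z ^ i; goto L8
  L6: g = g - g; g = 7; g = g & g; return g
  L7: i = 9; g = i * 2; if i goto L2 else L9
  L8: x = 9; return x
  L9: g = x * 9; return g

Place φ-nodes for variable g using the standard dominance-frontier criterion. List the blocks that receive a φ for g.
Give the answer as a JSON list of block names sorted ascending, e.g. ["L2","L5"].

Answer: ["L2", "L9"]

Working:
idom tree: L1←L0 L2←L0 L3←L2 L4←L3 L5←L2 L6←L3 L7←L4 L8←L5 L9←L3
Dom∩ at merges:
  L2: preds {L0,L7}: {L0} ∩ {L0,L2,L3,L4,L7} = {L0}; idom=L0
  L6: preds {L3,L4}: {L0,L2,L3} ∩ {L0,L2,L3,L4} = {L0,L2,L3}; idom=L3
  L9: preds {L3,L7}: {L0,L2,L3} ∩ {L0,L2,L3,L4,L7} = {L0,L2,L3}; idom=L3

DF derivation:
  join L2 pred L0: · stop@L0
  join L2 pred L7: L7→L4→L3→L2 stop@L0
  join L6 pred L3: · stop@L3
  join L6 pred L4: L4 stop@L3
  join L9 pred L3: · stop@L3
  join L9 pred L7: L7→L4 stop@L3
  DF(L0)=∅
  DF(L1)=∅
  DF(L2)={L2}
  DF(L3)={L2}
  DF(L4)={L2,L6,L9}
  DF(L5)=∅
  DF(L6)=∅
  DF(L7)={L2,L9}
  DF(L8)=∅
  DF(L9)=∅

φ for g: defs {L0,L6,L7,L9}
  DF⁺ = {L2,L9}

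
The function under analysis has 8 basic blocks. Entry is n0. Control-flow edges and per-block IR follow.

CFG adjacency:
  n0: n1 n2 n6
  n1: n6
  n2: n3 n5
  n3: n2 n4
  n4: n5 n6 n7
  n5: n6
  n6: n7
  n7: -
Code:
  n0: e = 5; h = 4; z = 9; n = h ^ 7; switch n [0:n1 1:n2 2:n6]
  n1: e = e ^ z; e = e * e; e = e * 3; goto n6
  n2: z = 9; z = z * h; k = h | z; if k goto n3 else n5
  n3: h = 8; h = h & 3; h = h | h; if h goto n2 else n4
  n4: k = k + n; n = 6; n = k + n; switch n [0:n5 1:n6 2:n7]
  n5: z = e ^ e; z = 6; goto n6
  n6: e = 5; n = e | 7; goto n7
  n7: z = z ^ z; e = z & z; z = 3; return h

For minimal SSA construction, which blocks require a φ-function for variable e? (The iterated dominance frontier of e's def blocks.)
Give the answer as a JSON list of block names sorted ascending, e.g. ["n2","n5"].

idom tree: n1←n0 n2←n0 n3←n2 n4←n3 n5←n2 n6←n0 n7←n0
Join-block Dom:
  n2: preds {n0,n3}: {n0} ∩ {n0,n2,n3} = {n0}; idom=n0
  n5: preds {n2,n4}: {n0,n2} ∩ {n0,n2,n3,n4} = {n0,n2}; idom=n2
  n6: preds {n0,n1,n4,n5}: {n0} ∩ {n0,n1} ∩ {n0,n2,n3,n4} ∩ {n0,n2,n5} = {n0}; idom=n0
  n7: preds {n4,n6}: {n0,n2,n3,n4} ∩ {n0,n6} = {n0}; idom=n0

DF derivation:
  join n2 pred n0: · stop@n0
  join n2 pred n3: n3→n2 stop@n0
  join n5 pred n2: · stop@n2
  join n5 pred n4: n4→n3 stop@n2
  join n6 pred n0: · stop@n0
  join n6 pred n1: n1 stop@n0
  join n6 pred n4: n4→n3→n2 stop@n0
  join n6 pred n5: n5→n2 stop@n0
  join n7 pred n4: n4→n3→n2 stop@n0
  join n7 pred n6: n6 stop@n0
  n0: DF=∅
  n1: DF={n6}
  n2: DF={n2,n6,n7}
  n3: DF={n2,n5,n6,n7}
  n4: DF={n5,n6,n7}
  n5: DF={n6}
  n6: DF={n7}
  n7: DF=∅

φ for e: defs {n0,n1,n6,n7}
  DF⁺ = {n6,n7}

Answer: ["n6", "n7"]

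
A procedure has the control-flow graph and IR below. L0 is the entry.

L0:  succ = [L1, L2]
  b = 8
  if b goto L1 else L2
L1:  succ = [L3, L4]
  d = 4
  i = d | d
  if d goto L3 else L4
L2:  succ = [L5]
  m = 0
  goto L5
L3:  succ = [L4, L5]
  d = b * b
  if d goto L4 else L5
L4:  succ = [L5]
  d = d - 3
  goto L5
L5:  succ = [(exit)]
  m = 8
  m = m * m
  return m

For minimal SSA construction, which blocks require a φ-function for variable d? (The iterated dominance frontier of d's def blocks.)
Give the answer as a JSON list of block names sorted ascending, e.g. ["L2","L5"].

Answer: ["L4", "L5"]

Working:
idom tree: L1←L0 L2←L0 L3←L1 L4←L1 L5←L0
Join-block Dom:
  L4: preds {L1,L3}: {L0,L1} ∩ {L0,L1,L3} = {L0,L1}; idom=L1
  L5: preds {L2,L3,L4}: {L0,L2} ∩ {L0,L1,L3} ∩ {L0,L1,L4} = {L0}; idom=L0

DF derivation:
  join L4 pred L1: · stop@L1
  join L4 pred L3: L3 stop@L1
  join L5 pred L2: L2 stop@L0
  join L5 pred L3: L3→L1 stop@L0
  join L5 pred L4: L4→L1 stop@L0
  L0 → ∅
  L1 → {L5}
  L2 → {L5}
  L3 → {L4,L5}
  L4 → {L5}
  L5 → ∅

φ for d: defs {L1,L3,L4}
  DF⁺ = {L4,L5}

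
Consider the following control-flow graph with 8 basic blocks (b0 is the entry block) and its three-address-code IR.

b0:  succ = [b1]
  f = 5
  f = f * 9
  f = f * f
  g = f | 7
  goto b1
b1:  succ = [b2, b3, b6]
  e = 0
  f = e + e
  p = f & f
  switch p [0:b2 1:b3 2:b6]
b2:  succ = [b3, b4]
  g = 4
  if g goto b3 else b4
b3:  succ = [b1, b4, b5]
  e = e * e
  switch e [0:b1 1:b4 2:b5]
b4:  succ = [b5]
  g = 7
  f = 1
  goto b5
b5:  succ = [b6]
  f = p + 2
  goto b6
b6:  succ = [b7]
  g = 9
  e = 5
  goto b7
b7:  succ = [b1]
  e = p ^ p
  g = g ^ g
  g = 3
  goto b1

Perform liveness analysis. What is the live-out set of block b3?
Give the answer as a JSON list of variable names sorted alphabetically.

def/use:
  b0 def {f,g} use ∅
  b1 def {e,f,p} use ∅
  b2 def {g} use ∅
  b3 def {e} use {e}
  b4 def {f,g} use ∅
  b5 def {f} use {p}
  b6 def {e,g} use ∅
  b7 def {e,g} use {g,p}

Live sets:
  b0: in=∅ out=∅
  b1: in=∅ out={e,p}
  b2: in={e,p} out={e,p}
  b3: in={e,p} out={p}
  b4: in={p} out={p}
  b5: in={p} out={p}
  b6: in={p} out={g,p}
  b7: in={g,p} out=∅

live-out(b3) = ["p"]

Answer: ["p"]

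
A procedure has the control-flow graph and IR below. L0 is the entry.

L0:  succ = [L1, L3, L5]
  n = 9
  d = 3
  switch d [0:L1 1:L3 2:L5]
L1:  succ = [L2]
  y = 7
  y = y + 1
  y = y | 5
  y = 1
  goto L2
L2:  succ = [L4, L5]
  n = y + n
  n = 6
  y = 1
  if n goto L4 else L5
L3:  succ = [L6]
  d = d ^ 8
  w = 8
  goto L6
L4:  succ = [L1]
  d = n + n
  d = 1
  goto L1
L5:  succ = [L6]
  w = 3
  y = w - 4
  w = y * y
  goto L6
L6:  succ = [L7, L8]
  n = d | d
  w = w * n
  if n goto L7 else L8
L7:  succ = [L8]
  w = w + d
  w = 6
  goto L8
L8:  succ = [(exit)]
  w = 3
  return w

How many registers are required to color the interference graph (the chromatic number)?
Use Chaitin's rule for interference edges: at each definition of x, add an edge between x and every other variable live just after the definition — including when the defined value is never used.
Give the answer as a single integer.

Answer: 3

Analysis:
Per-block:
  L0: def={d,n} ue=∅
  L1: def={y} ue=∅
  L2: def={n,y} ue={n,y}
  L3: def={d,w} ue={d}
  L4: def={d} ue={n}
  L5: def={w,y} ue=∅
  L6: def={n,w} ue={d,w}
  L7: def={w} ue={d,w}
  L8: def={w} ue=∅

Backward fixpoint:
  L0 li=∅ lo={d,n}
  L1 li={d,n} lo={d,n,y}
  L2 li={d,n,y} lo={d,n}
  L3 li={d} lo={d,w}
  L4 li={n} lo={d,n}
  L5 li={d} lo={d,w}
  L6 li={d,w} lo={d,w}
  L7 li={d,w} lo=∅
  L8 li=∅ lo=∅

Conflict graph:
  d — {n,w,y}
  n — {d,w,y}
  w — {d,n}
  y — {d,n}

Colouring:
  {d,n,w} pairwise interfere (3-clique) ⇒ χ ≥ 3
  3-colouring: R0={d}  R1={n}  R2={w,y}
  χ = 3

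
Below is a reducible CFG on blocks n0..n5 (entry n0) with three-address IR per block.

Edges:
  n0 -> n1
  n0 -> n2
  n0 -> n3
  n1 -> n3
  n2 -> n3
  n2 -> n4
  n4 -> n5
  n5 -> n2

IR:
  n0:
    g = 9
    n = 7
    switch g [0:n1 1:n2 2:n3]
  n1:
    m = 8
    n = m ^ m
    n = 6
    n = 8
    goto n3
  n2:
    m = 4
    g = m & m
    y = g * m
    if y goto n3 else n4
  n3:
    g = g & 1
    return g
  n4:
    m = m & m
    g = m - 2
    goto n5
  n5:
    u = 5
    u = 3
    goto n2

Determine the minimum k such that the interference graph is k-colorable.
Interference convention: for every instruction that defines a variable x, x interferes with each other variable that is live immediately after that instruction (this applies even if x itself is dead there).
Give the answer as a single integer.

Answer: 3

Derivation:
Per-block:
  n0: {g,n} / ∅
  n1: {m,n} / ∅
  n2: {g,m,y} / ∅
  n3: {g} / {g}
  n4: {g,m} / {m}
  n5: {u} / ∅

Backward fixpoint:
  n0: in=∅ out={g}
  n1: in={g} out={g}
  n2: in=∅ out={g,m}
  n3: in={g} out=∅
  n4: in={m} out=∅
  n5: in=∅ out=∅

Interference:
  g: {m,n,y}
  m: {g,y}
  n: {g}
  u: ∅
  y: {g,m}

Chromatic number:
  {g,m,y} pairwise interfere (3-clique) ⇒ χ ≥ 3
  3-colouring: c0={g,u}  c1={m,n}  c2={y}
  χ = 3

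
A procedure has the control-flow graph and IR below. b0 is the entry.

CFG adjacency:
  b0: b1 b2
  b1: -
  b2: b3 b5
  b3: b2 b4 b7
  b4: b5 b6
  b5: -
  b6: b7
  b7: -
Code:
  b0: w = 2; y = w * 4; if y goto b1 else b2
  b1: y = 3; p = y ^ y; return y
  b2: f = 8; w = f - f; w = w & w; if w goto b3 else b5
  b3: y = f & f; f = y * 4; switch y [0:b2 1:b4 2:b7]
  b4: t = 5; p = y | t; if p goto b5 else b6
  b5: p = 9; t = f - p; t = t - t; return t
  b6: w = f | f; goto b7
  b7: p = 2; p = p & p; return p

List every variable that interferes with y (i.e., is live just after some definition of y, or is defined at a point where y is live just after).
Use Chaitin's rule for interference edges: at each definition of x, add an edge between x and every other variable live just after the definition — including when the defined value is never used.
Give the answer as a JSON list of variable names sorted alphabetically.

Answer: ["f", "p", "t"]

Working:
def/use:
  b0 def {w,y} use ∅
  b1 def {p,y} use ∅
  b2 def {f,w} use ∅
  b3 def {f,y} use {f}
  b4 def {p,t} use {y}
  b5 def {p,t} use {f}
  b6 def {w} use {f}
  b7 def {p} use ∅

Live sets:
  b0 li=∅ lo=∅
  b1 li=∅ lo=∅
  b2 li=∅ lo={f}
  b3 li={f} lo={f,y}
  b4 li={f,y} lo={f}
  b5 li={f} lo=∅
  b6 li={f} lo=∅
  b7 li=∅ lo=∅

Conflict graph:
  f: {p,t,w,y}
  p: {f,y}
  t: {f,y}
  w: {f}
  y: {f,p,t}

N(y) = ["f", "p", "t"]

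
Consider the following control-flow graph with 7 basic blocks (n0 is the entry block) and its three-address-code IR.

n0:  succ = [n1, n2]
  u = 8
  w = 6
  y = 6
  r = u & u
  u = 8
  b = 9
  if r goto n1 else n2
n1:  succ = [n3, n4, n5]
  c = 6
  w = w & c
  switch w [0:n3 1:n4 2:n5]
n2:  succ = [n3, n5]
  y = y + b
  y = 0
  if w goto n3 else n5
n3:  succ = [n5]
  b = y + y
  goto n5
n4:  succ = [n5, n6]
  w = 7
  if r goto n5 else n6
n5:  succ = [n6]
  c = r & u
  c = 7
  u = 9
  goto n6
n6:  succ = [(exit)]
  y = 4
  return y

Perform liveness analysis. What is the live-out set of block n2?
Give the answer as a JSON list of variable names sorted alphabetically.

Answer: ["r", "u", "y"]

Derivation:
def/use:
  n0: def={b,r,u,w,y} ue=∅
  n1: def={c,w} ue={w}
  n2: def={y} ue={b,w,y}
  n3: def={b} ue={y}
  n4: def={w} ue={r}
  n5: def={c,u} ue={r,u}
  n6: def={y} ue=∅

Live sets:
  n0 li=∅ lo={b,r,u,w,y}
  n1 li={r,u,w,y} lo={r,u,y}
  n2 li={b,r,u,w,y} lo={r,u,y}
  n3 li={r,u,y} lo={r,u}
  n4 li={r,u} lo={r,u}
  n5 li={r,u} lo=∅
  n6 li=∅ lo=∅

live-out(n2) = ["r", "u", "y"]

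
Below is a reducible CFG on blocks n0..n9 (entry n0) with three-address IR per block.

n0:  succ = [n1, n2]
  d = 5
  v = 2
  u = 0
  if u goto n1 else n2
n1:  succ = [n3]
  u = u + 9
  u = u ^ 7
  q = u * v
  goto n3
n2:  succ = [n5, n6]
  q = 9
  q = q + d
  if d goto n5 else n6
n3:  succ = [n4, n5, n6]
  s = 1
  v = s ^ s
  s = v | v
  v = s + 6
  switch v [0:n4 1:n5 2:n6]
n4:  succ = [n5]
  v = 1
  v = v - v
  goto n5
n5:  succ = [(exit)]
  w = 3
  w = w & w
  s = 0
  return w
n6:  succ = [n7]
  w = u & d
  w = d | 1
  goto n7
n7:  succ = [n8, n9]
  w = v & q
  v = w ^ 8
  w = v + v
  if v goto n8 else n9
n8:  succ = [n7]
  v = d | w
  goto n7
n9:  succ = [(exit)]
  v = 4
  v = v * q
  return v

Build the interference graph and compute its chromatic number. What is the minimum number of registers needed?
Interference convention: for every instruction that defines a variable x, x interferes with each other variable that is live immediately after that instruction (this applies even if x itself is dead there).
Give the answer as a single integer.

Answer: 4

Working:
Per-block:
  n0: {d,u,v} / ∅
  n1: {q,u} / {u,v}
  n2: {q} / {d}
  n3: {s,v} / ∅
  n4: {v} / ∅
  n5: {s,w} / ∅
  n6: {w} / {d,u}
  n7: {v,w} / {q,v}
  n8: {v} / {d,w}
  n9: {v} / {q}

Backward fixpoint:
  n0: in=∅ out={d,u,v}
  n1: in={d,u,v} out={d,q,u}
  n2: in={d,u,v} out={d,q,u,v}
  n3: in={d,q,u} out={d,q,u,v}
  n4: in=∅ out=∅
  n5: in=∅ out=∅
  n6: in={d,q,u,v} out={d,q,v}
  n7: in={d,q,v} out={d,q,w}
  n8: in={d,q,w} out={d,q,v}
  n9: in={q} out=∅

Conflict graph:
  d — {q,s,u,v,w}
  q — {d,s,u,v,w}
  s — {d,q,u,w}
  u — {d,q,s,v}
  v — {d,q,u,w}
  w — {d,q,s,v}

Registers:
  clique {d,q,s,u} ⇒ need ≥ 4
  assign d→R0 q→R1 s→R2 u→R3 v→R2 w→R3 — no edge inside a register ⇒ χ ≤ 4
  χ = 4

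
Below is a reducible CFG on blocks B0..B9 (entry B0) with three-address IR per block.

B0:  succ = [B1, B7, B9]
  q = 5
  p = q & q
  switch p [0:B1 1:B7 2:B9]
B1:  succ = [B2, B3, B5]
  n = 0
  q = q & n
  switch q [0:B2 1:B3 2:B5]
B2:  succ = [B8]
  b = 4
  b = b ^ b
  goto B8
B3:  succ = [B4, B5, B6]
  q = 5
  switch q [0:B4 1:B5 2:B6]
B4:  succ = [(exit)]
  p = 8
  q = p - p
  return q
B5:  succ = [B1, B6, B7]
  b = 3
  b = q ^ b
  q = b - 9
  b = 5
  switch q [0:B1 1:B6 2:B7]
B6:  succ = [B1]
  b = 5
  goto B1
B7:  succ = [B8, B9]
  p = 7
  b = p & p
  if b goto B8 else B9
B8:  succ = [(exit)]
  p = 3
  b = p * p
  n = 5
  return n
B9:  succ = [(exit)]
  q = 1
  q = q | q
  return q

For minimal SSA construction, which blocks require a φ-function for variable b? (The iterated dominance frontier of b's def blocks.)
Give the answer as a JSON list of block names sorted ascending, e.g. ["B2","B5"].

Answer: ["B1", "B6", "B7", "B8", "B9"]

Derivation:
idom tree: B1←B0 B2←B1 B3←B1 B4←B3 B5←B1 B6←B1 B7←B0 B8←B0 B9←B0
Dom at joins:
  B1: preds {B0,B5,B6}: {B0} ∩ {B0,B1,B5} ∩ {B0,B1,B6} = {B0}; idom=B0
  B5: preds {B1,B3}: {B0,B1} ∩ {B0,B1,B3} = {B0,B1}; idom=B1
  B6: preds {B3,B5}: {B0,B1,B3} ∩ {B0,B1,B5} = {B0,B1}; idom=B1
  B7: preds {B0,B5}: {B0} ∩ {B0,B1,B5} = {B0}; idom=B0
  B8: preds {B2,B7}: {B0,B1,B2} ∩ {B0,B7} = {B0}; idom=B0
  B9: preds {B0,B7}: {B0} ∩ {B0,B7} = {B0}; idom=B0

Frontier:
  B1←B0: walk · to B0
  B1←B5: walk B5→B1 to B0
  B1←B6: walk B6→B1 to B0
  B5←B1: walk · to B1
  B5←B3: walk B3 to B1
  B6←B3: walk B3 to B1
  B6←B5: walk B5 to B1
  B7←B0: walk · to B0
  B7←B5: walk B5→B1 to B0
  B8←B2: walk B2→B1 to B0
  B8←B7: walk B7 to B0
  B9←B0: walk · to B0
  B9←B7: walk B7 to B0
  B0: DF=∅
  B1: DF={B1,B7,B8}
  B2: DF={B8}
  B3: DF={B5,B6}
  B4: DF=∅
  B5: DF={B1,B6,B7}
  B6: DF={B1}
  B7: DF={B8,B9}
  B8: DF=∅
  B9: DF=∅

φ for b: defs {B2,B5,B6,B7,B8}
  DF⁺ = {B1,B6,B7,B8,B9}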